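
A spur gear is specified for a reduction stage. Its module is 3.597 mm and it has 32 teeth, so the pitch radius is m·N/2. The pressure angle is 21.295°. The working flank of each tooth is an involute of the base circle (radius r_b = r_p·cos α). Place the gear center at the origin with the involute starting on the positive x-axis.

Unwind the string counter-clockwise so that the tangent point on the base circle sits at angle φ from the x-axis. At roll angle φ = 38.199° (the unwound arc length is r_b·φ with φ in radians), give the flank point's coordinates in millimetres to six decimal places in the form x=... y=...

pitch radius r_p = m·N/2 = 3.597·32/2 = 57.552000
base radius r_b = r_p·cos α = 57.552000·cos 21.295° = 53.622518
roll angle φ = 38.199° = 0.66669832 rad
x = r_b·(cos φ + φ·sin φ) = 53.622518·(0.78586769 + 0.66669832·0.61839468) = 64.247840
y = r_b·(sin φ − φ·cos φ) = 53.622518·(0.61839468 − 0.66669832·0.78586769) = 5.065076

x=64.247840 y=5.065076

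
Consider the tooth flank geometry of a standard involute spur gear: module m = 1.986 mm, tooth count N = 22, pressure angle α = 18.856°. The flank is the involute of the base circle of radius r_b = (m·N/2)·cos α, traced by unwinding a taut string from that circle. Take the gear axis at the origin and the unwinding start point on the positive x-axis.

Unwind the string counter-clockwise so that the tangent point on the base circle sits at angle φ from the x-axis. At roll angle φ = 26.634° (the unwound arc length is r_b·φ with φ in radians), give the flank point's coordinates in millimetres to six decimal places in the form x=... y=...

pitch radius r_p = m·N/2 = 1.986·22/2 = 21.846000
base radius r_b = r_p·cos α = 21.846000·cos 18.856° = 20.673609
roll angle φ = 26.634° = 0.46485099 rad
x = r_b·(cos φ + φ·sin φ) = 20.673609·(0.89388837 + 0.46485099·0.44828961) = 22.788028
y = r_b·(sin φ − φ·cos φ) = 20.673609·(0.44828961 − 0.46485099·0.89388837) = 0.677365

x=22.788028 y=0.677365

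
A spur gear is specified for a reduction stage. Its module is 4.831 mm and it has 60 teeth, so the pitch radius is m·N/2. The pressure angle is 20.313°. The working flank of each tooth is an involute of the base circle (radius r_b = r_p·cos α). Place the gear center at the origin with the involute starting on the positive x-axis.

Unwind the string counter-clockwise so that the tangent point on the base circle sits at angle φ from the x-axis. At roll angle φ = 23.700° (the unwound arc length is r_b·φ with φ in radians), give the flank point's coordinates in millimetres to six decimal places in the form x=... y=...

x=147.051884 y=3.151955

pitch radius r_p = m·N/2 = 4.831·60/2 = 144.930000
base radius r_b = r_p·cos α = 144.930000·cos 20.313° = 135.916831
roll angle φ = 23.700° = 0.41364303 rad
x = r_b·(cos φ + φ·sin φ) = 135.916831·(0.91566259 + 0.41364303·0.40194778) = 147.051884
y = r_b·(sin φ − φ·cos φ) = 135.916831·(0.40194778 − 0.41364303·0.91566259) = 3.151955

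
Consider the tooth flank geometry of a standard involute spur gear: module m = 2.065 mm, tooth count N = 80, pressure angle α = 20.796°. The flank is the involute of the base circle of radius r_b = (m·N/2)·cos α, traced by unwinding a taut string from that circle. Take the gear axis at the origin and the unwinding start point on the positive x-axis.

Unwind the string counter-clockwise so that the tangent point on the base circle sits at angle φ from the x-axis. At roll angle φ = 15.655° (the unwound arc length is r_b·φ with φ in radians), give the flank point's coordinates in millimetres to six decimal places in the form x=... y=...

x=80.047467 y=0.521131

pitch radius r_p = m·N/2 = 2.065·80/2 = 82.600000
base radius r_b = r_p·cos α = 82.600000·cos 20.796° = 77.218648
roll angle φ = 15.655° = 0.27323129 rad
x = r_b·(cos φ + φ·sin φ) = 77.218648·(0.96290398 + 0.27323129·0.26984427) = 80.047467
y = r_b·(sin φ − φ·cos φ) = 77.218648·(0.26984427 − 0.27323129·0.96290398) = 0.521131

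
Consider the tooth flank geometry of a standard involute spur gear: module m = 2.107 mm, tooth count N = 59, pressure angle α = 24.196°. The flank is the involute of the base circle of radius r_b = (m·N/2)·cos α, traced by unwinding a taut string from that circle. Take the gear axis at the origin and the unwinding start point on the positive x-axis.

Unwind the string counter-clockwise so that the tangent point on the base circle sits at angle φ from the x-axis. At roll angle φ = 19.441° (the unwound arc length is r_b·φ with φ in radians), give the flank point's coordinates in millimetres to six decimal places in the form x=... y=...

pitch radius r_p = m·N/2 = 2.107·59/2 = 62.156500
base radius r_b = r_p·cos α = 62.156500·cos 24.196° = 56.695973
roll angle φ = 19.441° = 0.33930946 rad
x = r_b·(cos φ + φ·sin φ) = 56.695973·(0.94298473 + 0.33930946·0.33283600) = 59.866362
y = r_b·(sin φ − φ·cos φ) = 56.695973·(0.33283600 − 0.33930946·0.94298473) = 0.729811

x=59.866362 y=0.729811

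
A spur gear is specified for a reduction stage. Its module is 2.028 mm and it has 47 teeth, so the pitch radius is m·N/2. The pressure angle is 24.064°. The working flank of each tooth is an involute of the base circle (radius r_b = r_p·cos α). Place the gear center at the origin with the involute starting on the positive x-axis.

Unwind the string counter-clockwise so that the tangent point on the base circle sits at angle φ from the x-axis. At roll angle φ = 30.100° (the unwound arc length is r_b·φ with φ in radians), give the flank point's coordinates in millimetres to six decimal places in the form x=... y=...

x=49.112982 y=2.045627

pitch radius r_p = m·N/2 = 2.028·47/2 = 47.658000
base radius r_b = r_p·cos α = 47.658000·cos 24.064° = 43.516070
roll angle φ = 30.100° = 0.52534410 rad
x = r_b·(cos φ + φ·sin φ) = 43.516070·(0.86515142 + 0.52534410·0.50151074) = 49.112982
y = r_b·(sin φ − φ·cos φ) = 43.516070·(0.50151074 − 0.52534410·0.86515142) = 2.045627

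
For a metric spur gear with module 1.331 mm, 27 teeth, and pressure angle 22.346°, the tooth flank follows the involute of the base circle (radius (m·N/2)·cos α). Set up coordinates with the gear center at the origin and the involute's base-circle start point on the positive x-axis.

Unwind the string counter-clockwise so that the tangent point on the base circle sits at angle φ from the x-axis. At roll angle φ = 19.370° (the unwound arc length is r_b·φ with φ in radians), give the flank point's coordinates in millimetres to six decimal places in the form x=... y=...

pitch radius r_p = m·N/2 = 1.331·27/2 = 17.968500
base radius r_b = r_p·cos α = 17.968500·cos 22.346° = 16.619151
roll angle φ = 19.370° = 0.33807028 rad
x = r_b·(cos φ + φ·sin φ) = 16.619151·(0.94339645 + 0.33807028·0.33166722) = 17.541901
y = r_b·(sin φ − φ·cos φ) = 16.619151·(0.33166722 − 0.33807028·0.94339645) = 0.211610

x=17.541901 y=0.211610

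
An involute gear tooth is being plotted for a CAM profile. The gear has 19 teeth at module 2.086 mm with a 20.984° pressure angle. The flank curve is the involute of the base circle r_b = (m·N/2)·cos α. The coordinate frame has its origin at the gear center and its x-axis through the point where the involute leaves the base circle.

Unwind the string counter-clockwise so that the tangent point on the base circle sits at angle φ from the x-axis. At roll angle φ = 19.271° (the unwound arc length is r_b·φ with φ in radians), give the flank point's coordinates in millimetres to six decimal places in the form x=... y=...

x=19.519905 y=0.232027

pitch radius r_p = m·N/2 = 2.086·19/2 = 19.817000
base radius r_b = r_p·cos α = 19.817000·cos 20.984° = 18.502746
roll angle φ = 19.271° = 0.33634240 rad
x = r_b·(cos φ + φ·sin φ) = 18.502746·(0.94396812 + 0.33634240·0.33003665) = 19.519905
y = r_b·(sin φ − φ·cos φ) = 18.502746·(0.33003665 − 0.33634240·0.94396812) = 0.232027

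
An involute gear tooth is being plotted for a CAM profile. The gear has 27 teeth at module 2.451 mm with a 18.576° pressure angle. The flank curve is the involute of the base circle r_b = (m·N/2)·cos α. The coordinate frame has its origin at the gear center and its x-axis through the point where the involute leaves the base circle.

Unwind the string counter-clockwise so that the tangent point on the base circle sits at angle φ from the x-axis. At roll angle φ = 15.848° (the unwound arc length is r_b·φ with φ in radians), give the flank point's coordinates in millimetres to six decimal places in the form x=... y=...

x=32.541616 y=0.219558

pitch radius r_p = m·N/2 = 2.451·27/2 = 33.088500
base radius r_b = r_p·cos α = 33.088500·cos 18.576° = 31.364653
roll angle φ = 15.848° = 0.27659978 rad
x = r_b·(cos φ + φ·sin φ) = 31.364653·(0.96198955 + 0.27659978·0.27308626) = 32.541616
y = r_b·(sin φ − φ·cos φ) = 31.364653·(0.27308626 − 0.27659978·0.96198955) = 0.219558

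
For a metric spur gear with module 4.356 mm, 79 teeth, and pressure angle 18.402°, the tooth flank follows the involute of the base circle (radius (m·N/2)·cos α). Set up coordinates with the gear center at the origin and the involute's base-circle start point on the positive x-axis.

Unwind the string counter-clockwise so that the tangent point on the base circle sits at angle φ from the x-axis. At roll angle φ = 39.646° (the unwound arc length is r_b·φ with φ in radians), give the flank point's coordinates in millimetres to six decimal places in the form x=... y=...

pitch radius r_p = m·N/2 = 4.356·79/2 = 172.062000
base radius r_b = r_p·cos α = 172.062000·cos 18.402° = 163.263608
roll angle φ = 39.646° = 0.69195324 rad
x = r_b·(cos φ + φ·sin φ) = 163.263608·(0.77000124 + 0.69195324·0.63804239) = 197.793329
y = r_b·(sin φ − φ·cos φ) = 163.263608·(0.63804239 − 0.69195324·0.77000124) = 17.181461

x=197.793329 y=17.181461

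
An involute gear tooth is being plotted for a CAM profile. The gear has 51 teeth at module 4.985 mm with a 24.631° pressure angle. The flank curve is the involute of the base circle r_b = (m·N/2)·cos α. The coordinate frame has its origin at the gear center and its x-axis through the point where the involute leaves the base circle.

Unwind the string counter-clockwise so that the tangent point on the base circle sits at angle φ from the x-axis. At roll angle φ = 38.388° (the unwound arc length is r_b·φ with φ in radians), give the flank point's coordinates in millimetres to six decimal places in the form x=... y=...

pitch radius r_p = m·N/2 = 4.985·51/2 = 127.117500
base radius r_b = r_p·cos α = 127.117500·cos 24.631° = 115.551174
roll angle φ = 38.388° = 0.66999699 rad
x = r_b·(cos φ + φ·sin φ) = 115.551174·(0.78382353 + 0.66999699·0.62098363) = 138.647623
y = r_b·(sin φ − φ·cos φ) = 115.551174·(0.62098363 − 0.66999699·0.78382353) = 11.072601

x=138.647623 y=11.072601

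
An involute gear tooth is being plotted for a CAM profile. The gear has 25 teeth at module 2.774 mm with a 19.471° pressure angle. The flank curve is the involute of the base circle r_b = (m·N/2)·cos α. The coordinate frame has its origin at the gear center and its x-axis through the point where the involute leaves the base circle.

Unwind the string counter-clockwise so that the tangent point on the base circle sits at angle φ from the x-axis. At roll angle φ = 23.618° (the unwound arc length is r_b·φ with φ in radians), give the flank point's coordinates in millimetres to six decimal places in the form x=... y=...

pitch radius r_p = m·N/2 = 2.774·25/2 = 34.675000
base radius r_b = r_p·cos α = 34.675000·cos 19.471° = 32.691948
roll angle φ = 23.618° = 0.41221186 rad
x = r_b·(cos φ + φ·sin φ) = 32.691948·(0.91623691 + 0.41221186·0.40063690) = 35.352556
y = r_b·(sin φ − φ·cos φ) = 32.691948·(0.40063690 − 0.41221186·0.91623691) = 0.750384

x=35.352556 y=0.750384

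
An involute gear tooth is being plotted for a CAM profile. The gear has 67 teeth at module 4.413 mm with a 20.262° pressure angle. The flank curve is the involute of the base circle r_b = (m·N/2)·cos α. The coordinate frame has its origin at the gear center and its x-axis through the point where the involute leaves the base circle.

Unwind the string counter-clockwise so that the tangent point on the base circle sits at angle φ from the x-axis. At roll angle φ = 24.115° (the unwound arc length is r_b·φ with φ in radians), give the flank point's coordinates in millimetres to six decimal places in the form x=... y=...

pitch radius r_p = m·N/2 = 4.413·67/2 = 147.835500
base radius r_b = r_p·cos α = 147.835500·cos 20.262° = 138.687266
roll angle φ = 24.115° = 0.42088615 rad
x = r_b·(cos φ + φ·sin φ) = 138.687266·(0.91272725 + 0.42088615·0.40856943) = 150.432476
y = r_b·(sin φ − φ·cos φ) = 138.687266·(0.40856943 − 0.42088615·0.91272725) = 3.386073

x=150.432476 y=3.386073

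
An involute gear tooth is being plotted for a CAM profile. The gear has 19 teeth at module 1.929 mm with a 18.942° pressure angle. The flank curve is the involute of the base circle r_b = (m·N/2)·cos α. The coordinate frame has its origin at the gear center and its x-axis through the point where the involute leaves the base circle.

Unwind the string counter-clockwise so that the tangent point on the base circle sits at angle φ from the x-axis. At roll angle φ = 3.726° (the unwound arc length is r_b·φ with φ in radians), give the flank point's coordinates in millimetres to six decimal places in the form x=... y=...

pitch radius r_p = m·N/2 = 1.929·19/2 = 18.325500
base radius r_b = r_p·cos α = 18.325500·cos 18.942° = 17.333131
roll angle φ = 3.726° = 0.06503097 rad
x = r_b·(cos φ + φ·sin φ) = 17.333131·(0.99788623 + 0.06503097·0.06498514) = 17.369744
y = r_b·(sin φ − φ·cos φ) = 17.333131·(0.06498514 − 0.06503097·0.99788623) = 0.001588

x=17.369744 y=0.001588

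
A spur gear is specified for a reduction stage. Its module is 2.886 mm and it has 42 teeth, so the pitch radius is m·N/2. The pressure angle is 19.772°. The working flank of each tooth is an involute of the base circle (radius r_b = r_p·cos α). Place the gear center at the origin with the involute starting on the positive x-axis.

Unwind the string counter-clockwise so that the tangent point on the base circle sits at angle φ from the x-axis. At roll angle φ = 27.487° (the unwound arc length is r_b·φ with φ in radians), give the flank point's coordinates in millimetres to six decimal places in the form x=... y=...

x=63.223280 y=2.051120

pitch radius r_p = m·N/2 = 2.886·42/2 = 60.606000
base radius r_b = r_p·cos α = 60.606000·cos 19.772° = 57.033046
roll angle φ = 27.487° = 0.47973865 rad
x = r_b·(cos φ + φ·sin φ) = 57.033046·(0.88711558 + 0.47973865·0.46154734) = 63.223280
y = r_b·(sin φ − φ·cos φ) = 57.033046·(0.46154734 − 0.47973865·0.88711558) = 2.051120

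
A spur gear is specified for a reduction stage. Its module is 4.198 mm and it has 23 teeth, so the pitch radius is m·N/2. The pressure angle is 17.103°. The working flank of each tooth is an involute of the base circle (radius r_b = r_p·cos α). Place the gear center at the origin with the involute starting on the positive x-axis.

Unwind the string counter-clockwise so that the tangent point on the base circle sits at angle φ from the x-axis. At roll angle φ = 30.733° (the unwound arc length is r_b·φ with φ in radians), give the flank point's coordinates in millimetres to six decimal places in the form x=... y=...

pitch radius r_p = m·N/2 = 4.198·23/2 = 48.277000
base radius r_b = r_p·cos α = 48.277000·cos 17.103° = 46.142076
roll angle φ = 30.733° = 0.53639204 rad
x = r_b·(cos φ + φ·sin φ) = 46.142076·(0.85955808 + 0.53639204·0.51103807) = 52.310110
y = r_b·(sin φ − φ·cos φ) = 46.142076·(0.51103807 − 0.53639204·0.85955808) = 2.306087

x=52.310110 y=2.306087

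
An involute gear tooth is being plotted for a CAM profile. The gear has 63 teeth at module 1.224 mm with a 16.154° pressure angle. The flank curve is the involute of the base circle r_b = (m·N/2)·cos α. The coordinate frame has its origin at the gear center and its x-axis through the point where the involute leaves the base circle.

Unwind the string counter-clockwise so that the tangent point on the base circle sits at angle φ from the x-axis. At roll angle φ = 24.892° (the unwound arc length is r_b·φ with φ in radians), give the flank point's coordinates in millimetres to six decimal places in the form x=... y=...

x=40.365470 y=0.993272

pitch radius r_p = m·N/2 = 1.224·63/2 = 38.556000
base radius r_b = r_p·cos α = 38.556000·cos 16.154° = 37.033708
roll angle φ = 24.892° = 0.43444736 rad
x = r_b·(cos φ + φ·sin φ) = 37.033708·(0.90710279 + 0.43444736·0.42090916) = 40.365470
y = r_b·(sin φ − φ·cos φ) = 37.033708·(0.42090916 − 0.43444736·0.90710279) = 0.993272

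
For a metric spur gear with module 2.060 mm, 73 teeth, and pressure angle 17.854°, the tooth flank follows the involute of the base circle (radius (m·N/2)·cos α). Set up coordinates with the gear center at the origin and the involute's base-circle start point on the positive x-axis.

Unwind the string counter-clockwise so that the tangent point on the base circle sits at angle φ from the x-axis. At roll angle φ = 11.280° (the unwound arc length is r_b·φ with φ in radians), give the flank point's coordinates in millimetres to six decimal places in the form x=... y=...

pitch radius r_p = m·N/2 = 2.060·73/2 = 75.190000
base radius r_b = r_p·cos α = 75.190000·cos 17.854° = 71.568914
roll angle φ = 11.280° = 0.19687314 rad
x = r_b·(cos φ + φ·sin φ) = 71.568914·(0.98068300 + 0.19687314·0.19560383) = 72.942475
y = r_b·(sin φ − φ·cos φ) = 71.568914·(0.19560383 − 0.19687314·0.98068300) = 0.181334

x=72.942475 y=0.181334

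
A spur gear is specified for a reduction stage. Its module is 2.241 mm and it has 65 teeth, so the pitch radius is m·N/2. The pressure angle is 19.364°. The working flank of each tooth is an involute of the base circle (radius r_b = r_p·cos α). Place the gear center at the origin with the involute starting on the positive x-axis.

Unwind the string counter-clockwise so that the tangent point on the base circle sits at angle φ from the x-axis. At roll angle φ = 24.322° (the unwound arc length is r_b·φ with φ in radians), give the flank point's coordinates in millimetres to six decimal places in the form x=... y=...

pitch radius r_p = m·N/2 = 2.241·65/2 = 72.832500
base radius r_b = r_p·cos α = 72.832500·cos 19.364° = 68.712451
roll angle φ = 24.322° = 0.42449898 rad
x = r_b·(cos φ + φ·sin φ) = 68.712451·(0.91124520 + 0.42449898·0.41186428) = 74.627299
y = r_b·(sin φ − φ·cos φ) = 68.712451·(0.41186428 − 0.42449898·0.91124520) = 1.720671

x=74.627299 y=1.720671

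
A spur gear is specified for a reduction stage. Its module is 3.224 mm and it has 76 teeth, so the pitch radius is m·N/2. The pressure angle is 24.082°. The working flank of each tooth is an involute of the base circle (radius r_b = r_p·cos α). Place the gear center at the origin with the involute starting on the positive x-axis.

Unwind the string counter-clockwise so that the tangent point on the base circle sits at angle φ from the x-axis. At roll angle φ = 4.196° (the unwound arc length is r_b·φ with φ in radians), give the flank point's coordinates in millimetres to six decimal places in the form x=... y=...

x=112.148384 y=0.014636

pitch radius r_p = m·N/2 = 3.224·76/2 = 122.512000
base radius r_b = r_p·cos α = 122.512000·cos 24.082° = 111.848851
roll angle φ = 4.196° = 0.07323402 rad
x = r_b·(cos φ + φ·sin φ) = 111.848851·(0.99731959 + 0.07323402·0.07316857) = 112.148384
y = r_b·(sin φ − φ·cos φ) = 111.848851·(0.07316857 − 0.07323402·0.99731959) = 0.014636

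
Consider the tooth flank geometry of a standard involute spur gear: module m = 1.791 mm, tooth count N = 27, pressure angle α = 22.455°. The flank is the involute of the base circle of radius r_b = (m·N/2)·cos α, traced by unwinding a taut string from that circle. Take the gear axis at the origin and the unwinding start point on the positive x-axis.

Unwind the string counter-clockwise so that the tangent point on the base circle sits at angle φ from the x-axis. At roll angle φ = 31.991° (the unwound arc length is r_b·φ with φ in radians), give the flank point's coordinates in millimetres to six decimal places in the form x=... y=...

x=25.561582 y=1.256551

pitch radius r_p = m·N/2 = 1.791·27/2 = 24.178500
base radius r_b = r_p·cos α = 24.178500·cos 22.455° = 22.345281
roll angle φ = 31.991° = 0.55834828 rad
x = r_b·(cos φ + φ·sin φ) = 22.345281·(0.84813133 + 0.55834828·0.52978605) = 25.561582
y = r_b·(sin φ − φ·cos φ) = 22.345281·(0.52978605 − 0.55834828·0.84813133) = 1.256551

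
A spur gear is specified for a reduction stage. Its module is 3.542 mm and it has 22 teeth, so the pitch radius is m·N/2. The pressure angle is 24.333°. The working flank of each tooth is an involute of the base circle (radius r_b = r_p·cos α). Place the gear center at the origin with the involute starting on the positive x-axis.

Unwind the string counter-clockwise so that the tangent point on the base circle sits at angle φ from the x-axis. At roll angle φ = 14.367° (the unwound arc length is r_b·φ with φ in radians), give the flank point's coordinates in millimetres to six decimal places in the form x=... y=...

x=36.599452 y=0.185402

pitch radius r_p = m·N/2 = 3.542·22/2 = 38.962000
base radius r_b = r_p·cos α = 38.962000·cos 24.333° = 35.500854
roll angle φ = 14.367° = 0.25075145 rad
x = r_b·(cos φ + φ·sin φ) = 35.500854·(0.96872624 + 0.25075145·0.24813198) = 36.599452
y = r_b·(sin φ − φ·cos φ) = 35.500854·(0.24813198 − 0.25075145·0.96872624) = 0.185402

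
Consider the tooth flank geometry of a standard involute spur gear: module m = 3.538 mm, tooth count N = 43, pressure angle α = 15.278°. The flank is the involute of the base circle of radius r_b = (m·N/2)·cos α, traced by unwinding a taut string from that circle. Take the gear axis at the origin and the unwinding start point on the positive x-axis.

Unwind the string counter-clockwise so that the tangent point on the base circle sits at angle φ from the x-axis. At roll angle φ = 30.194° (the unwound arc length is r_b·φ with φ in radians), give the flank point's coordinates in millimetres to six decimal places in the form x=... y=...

x=82.871222 y=3.481237

pitch radius r_p = m·N/2 = 3.538·43/2 = 76.067000
base radius r_b = r_p·cos α = 76.067000·cos 15.278° = 73.378691
roll angle φ = 30.194° = 0.52698471 rad
x = r_b·(cos φ + φ·sin φ) = 73.378691·(0.86432747 + 0.52698471·0.50292944) = 82.871222
y = r_b·(sin φ − φ·cos φ) = 73.378691·(0.50292944 − 0.52698471·0.86432747) = 3.481237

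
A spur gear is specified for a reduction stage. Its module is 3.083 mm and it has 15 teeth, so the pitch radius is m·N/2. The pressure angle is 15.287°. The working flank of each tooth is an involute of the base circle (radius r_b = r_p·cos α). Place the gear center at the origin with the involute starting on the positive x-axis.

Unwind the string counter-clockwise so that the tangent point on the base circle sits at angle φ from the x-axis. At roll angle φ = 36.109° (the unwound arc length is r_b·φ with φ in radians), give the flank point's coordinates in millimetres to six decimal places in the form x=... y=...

pitch radius r_p = m·N/2 = 3.083·15/2 = 23.122500
base radius r_b = r_p·cos α = 23.122500·cos 15.287° = 22.304363
roll angle φ = 36.109° = 0.63022094 rad
x = r_b·(cos φ + φ·sin φ) = 22.304363·(0.80789732 + 0.63022094·0.58932327) = 26.303561
y = r_b·(sin φ − φ·cos φ) = 22.304363·(0.58932327 − 0.63022094·0.80789732) = 1.788129

x=26.303561 y=1.788129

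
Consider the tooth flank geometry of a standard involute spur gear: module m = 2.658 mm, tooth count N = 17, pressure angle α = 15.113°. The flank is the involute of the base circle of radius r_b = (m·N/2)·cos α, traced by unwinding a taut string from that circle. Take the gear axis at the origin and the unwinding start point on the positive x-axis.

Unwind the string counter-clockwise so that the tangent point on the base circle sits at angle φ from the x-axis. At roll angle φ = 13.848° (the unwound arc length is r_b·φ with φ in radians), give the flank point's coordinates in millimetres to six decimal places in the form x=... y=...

pitch radius r_p = m·N/2 = 2.658·17/2 = 22.593000
base radius r_b = r_p·cos α = 22.593000·cos 15.113° = 21.811587
roll angle φ = 13.848° = 0.24169319 rad
x = r_b·(cos φ + φ·sin φ) = 21.811587·(0.97093411 + 0.24169319·0.23934695) = 22.439382
y = r_b·(sin φ − φ·cos φ) = 21.811587·(0.23934695 − 0.24169319·0.97093411) = 0.102052

x=22.439382 y=0.102052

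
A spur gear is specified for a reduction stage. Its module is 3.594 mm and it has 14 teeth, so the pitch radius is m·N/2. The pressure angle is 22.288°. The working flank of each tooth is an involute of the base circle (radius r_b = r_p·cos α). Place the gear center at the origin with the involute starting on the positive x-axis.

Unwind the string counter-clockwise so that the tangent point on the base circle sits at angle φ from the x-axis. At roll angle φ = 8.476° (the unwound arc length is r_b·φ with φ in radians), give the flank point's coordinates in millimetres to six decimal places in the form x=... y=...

pitch radius r_p = m·N/2 = 3.594·14/2 = 25.158000
base radius r_b = r_p·cos α = 25.158000·cos 22.288° = 23.278425
roll angle φ = 8.476° = 0.14793411 rad
x = r_b·(cos φ + φ·sin φ) = 23.278425·(0.98907769 + 0.14793411·0.14739512) = 23.531751
y = r_b·(sin φ − φ·cos φ) = 23.278425·(0.14739512 − 0.14793411·0.98907769) = 0.025066

x=23.531751 y=0.025066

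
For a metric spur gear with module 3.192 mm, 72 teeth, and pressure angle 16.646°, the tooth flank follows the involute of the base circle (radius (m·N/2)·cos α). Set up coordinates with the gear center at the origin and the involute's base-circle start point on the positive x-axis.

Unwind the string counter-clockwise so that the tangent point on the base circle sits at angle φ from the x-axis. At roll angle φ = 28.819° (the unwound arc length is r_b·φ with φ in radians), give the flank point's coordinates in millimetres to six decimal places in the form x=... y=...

pitch radius r_p = m·N/2 = 3.192·72/2 = 114.912000
base radius r_b = r_p·cos α = 114.912000·cos 16.646° = 110.096371
roll angle φ = 28.819° = 0.50298644 rad
x = r_b·(cos φ + φ·sin φ) = 110.096371·(0.87614688 + 0.50298644·0.48204424) = 123.154747
y = r_b·(sin φ − φ·cos φ) = 110.096371·(0.48204424 − 0.50298644·0.87614688) = 4.552952

x=123.154747 y=4.552952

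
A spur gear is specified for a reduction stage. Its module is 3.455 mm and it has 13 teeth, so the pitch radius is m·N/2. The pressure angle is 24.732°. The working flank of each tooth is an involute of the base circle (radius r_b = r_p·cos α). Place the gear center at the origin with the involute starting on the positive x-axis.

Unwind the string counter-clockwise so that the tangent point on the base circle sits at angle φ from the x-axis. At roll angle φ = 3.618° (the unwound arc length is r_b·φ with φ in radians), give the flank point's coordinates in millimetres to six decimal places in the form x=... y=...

pitch radius r_p = m·N/2 = 3.455·13/2 = 22.457500
base radius r_b = r_p·cos α = 22.457500·cos 24.732° = 20.397578
roll angle φ = 3.618° = 0.06314601 rad
x = r_b·(cos φ + φ·sin φ) = 20.397578·(0.99800695 + 0.06314601·0.06310406) = 20.438204
y = r_b·(sin φ − φ·cos φ) = 20.397578·(0.06310406 − 0.06314601·0.99800695) = 0.001711

x=20.438204 y=0.001711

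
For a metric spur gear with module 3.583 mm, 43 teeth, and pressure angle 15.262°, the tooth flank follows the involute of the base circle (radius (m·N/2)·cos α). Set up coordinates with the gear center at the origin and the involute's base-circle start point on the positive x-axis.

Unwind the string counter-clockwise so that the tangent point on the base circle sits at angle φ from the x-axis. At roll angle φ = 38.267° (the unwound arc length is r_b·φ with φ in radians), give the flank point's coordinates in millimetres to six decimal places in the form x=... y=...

x=89.089969 y=7.056323

pitch radius r_p = m·N/2 = 3.583·43/2 = 77.034500
base radius r_b = r_p·cos α = 77.034500·cos 15.262° = 74.317664
roll angle φ = 38.267° = 0.66788514 rad
x = r_b·(cos φ + φ·sin φ) = 74.317664·(0.78513321 + 0.66788514·0.61932693) = 89.089969
y = r_b·(sin φ − φ·cos φ) = 74.317664·(0.61932693 − 0.66788514·0.78513321) = 7.056323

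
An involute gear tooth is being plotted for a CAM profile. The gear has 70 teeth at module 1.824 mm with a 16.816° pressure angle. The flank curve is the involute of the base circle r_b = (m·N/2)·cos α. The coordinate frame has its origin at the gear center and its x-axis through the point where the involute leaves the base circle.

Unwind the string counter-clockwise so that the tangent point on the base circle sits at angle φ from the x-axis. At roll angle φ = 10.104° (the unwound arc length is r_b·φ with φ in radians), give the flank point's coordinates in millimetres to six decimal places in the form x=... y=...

pitch radius r_p = m·N/2 = 1.824·70/2 = 63.840000
base radius r_b = r_p·cos α = 63.840000·cos 16.816° = 61.110122
roll angle φ = 10.104° = 0.17634807 rad
x = r_b·(cos φ + φ·sin φ) = 61.110122·(0.98449093 + 0.17634807·0.17543546) = 62.052968
y = r_b·(sin φ − φ·cos φ) = 61.110122·(0.17543546 − 0.17634807·0.98449093) = 0.111366

x=62.052968 y=0.111366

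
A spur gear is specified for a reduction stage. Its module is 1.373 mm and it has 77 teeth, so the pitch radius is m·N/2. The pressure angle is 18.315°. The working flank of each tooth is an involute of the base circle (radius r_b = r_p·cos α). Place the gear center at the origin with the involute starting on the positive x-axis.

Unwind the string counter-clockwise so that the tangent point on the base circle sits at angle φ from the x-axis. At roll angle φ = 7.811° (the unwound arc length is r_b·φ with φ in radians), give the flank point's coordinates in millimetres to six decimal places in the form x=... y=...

pitch radius r_p = m·N/2 = 1.373·77/2 = 52.860500
base radius r_b = r_p·cos α = 52.860500·cos 18.315° = 50.182758
roll angle φ = 7.811° = 0.13632767 rad
x = r_b·(cos φ + φ·sin φ) = 50.182758·(0.99072177 + 0.13632767·0.13590578) = 50.646923
y = r_b·(sin φ − φ·cos φ) = 50.182758·(0.13590578 − 0.13632767·0.99072177) = 0.042304

x=50.646923 y=0.042304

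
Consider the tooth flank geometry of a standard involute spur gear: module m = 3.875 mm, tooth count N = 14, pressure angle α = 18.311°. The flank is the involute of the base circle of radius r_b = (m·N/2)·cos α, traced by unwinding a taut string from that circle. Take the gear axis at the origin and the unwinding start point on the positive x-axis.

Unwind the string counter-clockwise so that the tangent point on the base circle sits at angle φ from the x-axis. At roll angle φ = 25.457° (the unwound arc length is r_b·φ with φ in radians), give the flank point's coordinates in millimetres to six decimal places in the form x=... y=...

pitch radius r_p = m·N/2 = 3.875·14/2 = 27.125000
base radius r_b = r_p·cos α = 27.125000·cos 18.311° = 25.751530
roll angle φ = 25.457° = 0.44430847 rad
x = r_b·(cos φ + φ·sin φ) = 25.751530·(0.90290813 + 0.44430847·0.42983359) = 28.169260
y = r_b·(sin φ − φ·cos φ) = 25.751530·(0.42983359 − 0.44430847·0.90290813) = 0.738138

x=28.169260 y=0.738138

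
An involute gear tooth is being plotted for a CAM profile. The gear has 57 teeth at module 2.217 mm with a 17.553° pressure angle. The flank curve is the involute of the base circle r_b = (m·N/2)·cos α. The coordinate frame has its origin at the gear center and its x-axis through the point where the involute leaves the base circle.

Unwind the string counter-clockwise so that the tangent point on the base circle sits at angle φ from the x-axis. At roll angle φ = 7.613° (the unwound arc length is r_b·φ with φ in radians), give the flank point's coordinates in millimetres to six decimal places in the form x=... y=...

pitch radius r_p = m·N/2 = 2.217·57/2 = 63.184500
base radius r_b = r_p·cos α = 63.184500·cos 17.553° = 60.242527
roll angle φ = 7.613° = 0.13287192 rad
x = r_b·(cos φ + φ·sin φ) = 60.242527·(0.99118551 + 0.13287192·0.13248129) = 60.771972
y = r_b·(sin φ − φ·cos φ) = 60.242527·(0.13248129 − 0.13287192·0.99118551) = 0.047023

x=60.771972 y=0.047023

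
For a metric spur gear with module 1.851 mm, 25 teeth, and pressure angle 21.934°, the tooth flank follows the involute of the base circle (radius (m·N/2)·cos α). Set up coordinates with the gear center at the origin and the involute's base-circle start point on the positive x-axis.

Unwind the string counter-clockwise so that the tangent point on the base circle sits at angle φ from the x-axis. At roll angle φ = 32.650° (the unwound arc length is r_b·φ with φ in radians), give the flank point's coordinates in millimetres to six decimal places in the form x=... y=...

pitch radius r_p = m·N/2 = 1.851·25/2 = 23.137500
base radius r_b = r_p·cos α = 23.137500·cos 21.934° = 21.462686
roll angle φ = 32.650° = 0.56985000 rad
x = r_b·(cos φ + φ·sin φ) = 21.462686·(0.84198191 + 0.56985000·0.53950576) = 24.669625
y = r_b·(sin φ − φ·cos φ) = 21.462686·(0.53950576 − 0.56985000·0.84198191) = 1.281373

x=24.669625 y=1.281373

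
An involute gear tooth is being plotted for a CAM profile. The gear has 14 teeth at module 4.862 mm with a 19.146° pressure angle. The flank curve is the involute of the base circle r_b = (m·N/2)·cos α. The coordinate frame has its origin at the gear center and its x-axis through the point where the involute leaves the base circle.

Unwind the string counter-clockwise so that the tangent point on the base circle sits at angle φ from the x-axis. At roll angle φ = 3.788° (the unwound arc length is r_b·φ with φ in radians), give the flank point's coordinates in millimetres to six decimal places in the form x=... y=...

x=32.221629 y=0.003096

pitch radius r_p = m·N/2 = 4.862·14/2 = 34.034000
base radius r_b = r_p·cos α = 34.034000·cos 19.146° = 32.151440
roll angle φ = 3.788° = 0.06611307 rad
x = r_b·(cos φ + φ·sin φ) = 32.151440·(0.99781533 + 0.06611307·0.06606492) = 32.221629
y = r_b·(sin φ − φ·cos φ) = 32.151440·(0.06606492 − 0.06611307·0.99781533) = 0.003096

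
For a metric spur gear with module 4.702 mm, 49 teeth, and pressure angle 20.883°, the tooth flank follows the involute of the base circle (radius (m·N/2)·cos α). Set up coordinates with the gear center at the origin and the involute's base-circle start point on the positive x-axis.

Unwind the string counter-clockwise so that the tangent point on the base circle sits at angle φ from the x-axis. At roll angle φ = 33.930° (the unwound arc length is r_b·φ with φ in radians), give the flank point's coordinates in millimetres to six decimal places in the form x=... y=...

x=124.881583 y=7.192749

pitch radius r_p = m·N/2 = 4.702·49/2 = 115.199000
base radius r_b = r_p·cos α = 115.199000·cos 20.883° = 107.631610
roll angle φ = 33.930° = 0.59219022 rad
x = r_b·(cos φ + φ·sin φ) = 107.631610·(0.82972014 + 0.59219022·0.55817963) = 124.881583
y = r_b·(sin φ − φ·cos φ) = 107.631610·(0.55817963 − 0.59219022·0.82972014) = 7.192749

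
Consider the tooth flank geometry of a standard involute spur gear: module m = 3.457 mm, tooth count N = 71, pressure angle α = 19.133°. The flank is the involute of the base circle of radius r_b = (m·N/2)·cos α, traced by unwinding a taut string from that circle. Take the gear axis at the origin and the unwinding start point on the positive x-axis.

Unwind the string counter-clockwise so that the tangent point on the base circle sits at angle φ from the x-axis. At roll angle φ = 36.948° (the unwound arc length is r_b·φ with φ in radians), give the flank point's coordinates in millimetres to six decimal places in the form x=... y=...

x=137.603007 y=9.939493

pitch radius r_p = m·N/2 = 3.457·71/2 = 122.723500
base radius r_b = r_p·cos α = 122.723500·cos 19.133° = 115.944290
roll angle φ = 36.948° = 0.64486425 rad
x = r_b·(cos φ + φ·sin φ) = 115.944290·(0.79918137 + 0.64486425·0.60108996) = 137.603007
y = r_b·(sin φ − φ·cos φ) = 115.944290·(0.60108996 − 0.64486425·0.79918137) = 9.939493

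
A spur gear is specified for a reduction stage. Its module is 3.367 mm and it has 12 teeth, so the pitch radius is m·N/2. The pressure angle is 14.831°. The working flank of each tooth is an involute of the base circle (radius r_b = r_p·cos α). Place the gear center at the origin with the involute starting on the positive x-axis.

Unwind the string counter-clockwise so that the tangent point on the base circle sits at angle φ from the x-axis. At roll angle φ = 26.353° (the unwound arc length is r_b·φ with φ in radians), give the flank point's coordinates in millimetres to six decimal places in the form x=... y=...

pitch radius r_p = m·N/2 = 3.367·12/2 = 20.202000
base radius r_b = r_p·cos α = 20.202000·cos 14.831° = 19.528971
roll angle φ = 26.353° = 0.45994662 rad
x = r_b·(cos φ + φ·sin φ) = 19.528971·(0.89607620 + 0.45994662·0.44390027) = 21.486685
y = r_b·(sin φ − φ·cos φ) = 19.528971·(0.44390027 − 0.45994662·0.89607620) = 0.620105

x=21.486685 y=0.620105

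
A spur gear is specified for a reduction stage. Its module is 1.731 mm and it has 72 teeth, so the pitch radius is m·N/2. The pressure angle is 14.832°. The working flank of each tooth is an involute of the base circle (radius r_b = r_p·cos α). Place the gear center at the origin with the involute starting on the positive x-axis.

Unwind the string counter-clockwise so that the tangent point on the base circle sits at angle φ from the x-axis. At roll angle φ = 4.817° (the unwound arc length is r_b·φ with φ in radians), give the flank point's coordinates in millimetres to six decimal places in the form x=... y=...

x=60.452183 y=0.011924

pitch radius r_p = m·N/2 = 1.731·72/2 = 62.316000
base radius r_b = r_p·cos α = 62.316000·cos 14.832° = 60.239666
roll angle φ = 4.817° = 0.08407251 rad
x = r_b·(cos φ + φ·sin φ) = 60.239666·(0.99646799 + 0.08407251·0.08397351) = 60.452183
y = r_b·(sin φ − φ·cos φ) = 60.239666·(0.08397351 − 0.08407251·0.99646799) = 0.011924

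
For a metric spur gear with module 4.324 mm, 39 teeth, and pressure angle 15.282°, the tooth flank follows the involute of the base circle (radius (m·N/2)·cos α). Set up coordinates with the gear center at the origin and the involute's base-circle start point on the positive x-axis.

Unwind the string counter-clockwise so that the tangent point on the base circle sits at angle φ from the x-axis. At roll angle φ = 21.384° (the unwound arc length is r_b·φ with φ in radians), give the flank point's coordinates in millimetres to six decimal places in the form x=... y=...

x=86.805638 y=1.389958

pitch radius r_p = m·N/2 = 4.324·39/2 = 84.318000
base radius r_b = r_p·cos α = 84.318000·cos 15.282° = 81.336538
roll angle φ = 21.384° = 0.37322121 rad
x = r_b·(cos φ + φ·sin φ) = 81.336538·(0.93115767 + 0.37322121·0.36461677) = 86.805638
y = r_b·(sin φ − φ·cos φ) = 81.336538·(0.36461677 − 0.37322121·0.93115767) = 1.389958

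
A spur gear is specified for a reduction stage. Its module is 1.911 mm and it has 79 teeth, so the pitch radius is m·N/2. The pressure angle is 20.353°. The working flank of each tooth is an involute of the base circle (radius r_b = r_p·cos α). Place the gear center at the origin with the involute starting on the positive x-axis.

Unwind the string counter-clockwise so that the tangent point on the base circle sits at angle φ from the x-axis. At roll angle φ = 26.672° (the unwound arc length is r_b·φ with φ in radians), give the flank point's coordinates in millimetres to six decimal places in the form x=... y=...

x=78.029613 y=2.328613

pitch radius r_p = m·N/2 = 1.911·79/2 = 75.484500
base radius r_b = r_p·cos α = 75.484500·cos 20.353° = 70.771822
roll angle φ = 26.672° = 0.46551422 rad
x = r_b·(cos φ + φ·sin φ) = 70.771822·(0.89359086 + 0.46551422·0.44888236) = 78.029613
y = r_b·(sin φ − φ·cos φ) = 70.771822·(0.44888236 − 0.46551422·0.89359086) = 2.328613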